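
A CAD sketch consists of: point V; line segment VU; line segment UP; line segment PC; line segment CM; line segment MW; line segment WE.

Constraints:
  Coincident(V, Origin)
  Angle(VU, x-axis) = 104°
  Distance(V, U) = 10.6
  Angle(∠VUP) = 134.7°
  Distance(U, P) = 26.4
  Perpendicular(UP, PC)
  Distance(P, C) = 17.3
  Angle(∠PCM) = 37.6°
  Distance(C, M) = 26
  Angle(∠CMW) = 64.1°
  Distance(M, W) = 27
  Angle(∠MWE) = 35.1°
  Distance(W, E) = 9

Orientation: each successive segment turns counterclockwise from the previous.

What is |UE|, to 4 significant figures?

30.89

V is at the origin; VU runs at 104.0° with length 10.6, so U = (-2.564, 10.29). ∠VUP = 134.7° gives UP at 149.3° from the x-axis; with |UP| = 26.4, P = (-25.26, 23.76). UP ⟂ PC, so PC runs at -120.7°; with |PC| = 17.3, C = (-34.10, 8.888). ∠PCM = 37.6° gives CM at 21.70° from the x-axis; with |CM| = 26.0, M = (-9.939, 18.50). ∠CMW = 64.1° gives MW at 137.6° from the x-axis; with |MW| = 27.0, W = (-29.88, 36.71). ∠MWE = 35.1° gives WE at -77.50° from the x-axis; with |WE| = 9.0, E = (-27.93, 27.92). Then |UE| = |E − U| = 30.89.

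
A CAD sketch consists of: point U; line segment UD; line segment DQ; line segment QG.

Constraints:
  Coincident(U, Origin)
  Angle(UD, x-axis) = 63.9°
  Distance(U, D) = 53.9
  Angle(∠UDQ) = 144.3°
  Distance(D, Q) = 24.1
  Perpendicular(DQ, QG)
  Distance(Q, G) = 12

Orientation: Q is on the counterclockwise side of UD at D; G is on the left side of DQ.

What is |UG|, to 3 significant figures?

70.6

U is at the origin; UD runs at 63.9° with length 53.9, so D = 53.9·(cos 63.9°, sin 63.9°) = (23.7, 48.4). ∠UDQ = 144.3°, so DQ runs at 63.9° + (180° − 144.3°) = 99.6° from the x-axis; with |DQ| = 24.1, Q = D + 24.1·(cos 99.6°, sin 99.6°) = (19.7, 72.2). DQ ⟂ QG; with |QG| = 12.0 on the left of DQ, G = Q + 12.0·(-0.986, -0.167) = (7.86, 70.2). Then |UG| = |G − U| = 70.6.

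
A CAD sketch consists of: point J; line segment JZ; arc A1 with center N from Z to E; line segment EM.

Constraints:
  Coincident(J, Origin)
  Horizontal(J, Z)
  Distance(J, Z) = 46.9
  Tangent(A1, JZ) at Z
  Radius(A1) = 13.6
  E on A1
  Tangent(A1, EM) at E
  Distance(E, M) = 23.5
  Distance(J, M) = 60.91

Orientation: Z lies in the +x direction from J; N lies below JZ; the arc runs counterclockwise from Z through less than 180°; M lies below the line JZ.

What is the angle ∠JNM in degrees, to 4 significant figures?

102.8°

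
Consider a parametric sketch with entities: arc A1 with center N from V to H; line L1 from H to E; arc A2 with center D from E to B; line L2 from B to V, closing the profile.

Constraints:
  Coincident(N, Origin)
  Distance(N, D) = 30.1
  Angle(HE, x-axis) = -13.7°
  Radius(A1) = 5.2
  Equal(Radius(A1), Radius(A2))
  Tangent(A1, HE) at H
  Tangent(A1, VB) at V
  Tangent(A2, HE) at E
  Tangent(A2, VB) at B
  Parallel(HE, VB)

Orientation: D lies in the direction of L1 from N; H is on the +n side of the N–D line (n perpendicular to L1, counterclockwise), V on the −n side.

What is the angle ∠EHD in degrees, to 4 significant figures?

9.802°

The slot axis is L1's direction at -13.7°, so u = (cos -13.7°, sin -13.7°) = (0.9715, -0.2368) and n = (−sin -13.7°, cos -13.7°) = (0.2368, 0.9715). N is at the origin and D lies 30.1 along u from N, so D = 30.1·u = (29.24, -7.129). Tangency of A1 to both parallel lines with radius 5.2 puts H and V at N ± 5.2·n: H = (1.232, 5.052), V = (-1.232, -5.052). Equal radii place E and B the same way about D: E = D + 5.2·n = (30.48, -2.077), B = D − 5.2·n = (28.01, -12.18). Then cos ∠EHD = HE·HD / (|HE||HD|), giving 9.802°.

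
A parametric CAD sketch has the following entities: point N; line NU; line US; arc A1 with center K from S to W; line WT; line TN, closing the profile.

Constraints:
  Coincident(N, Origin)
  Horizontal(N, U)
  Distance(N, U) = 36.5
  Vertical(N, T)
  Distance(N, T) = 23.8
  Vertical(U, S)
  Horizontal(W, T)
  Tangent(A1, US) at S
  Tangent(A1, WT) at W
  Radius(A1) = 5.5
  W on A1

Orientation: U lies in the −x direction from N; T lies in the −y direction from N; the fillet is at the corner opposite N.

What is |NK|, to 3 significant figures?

36.0

N is at the origin; NU is horizontal with |NU| = 36.5 and U on the −x side, so U = (-36.5, 0.00). N and T share the same x with |NT| = 23.8 and T on the −y side, so T = (0.00, -23.8). The virtual corner opposite N is at (-36.5, -23.8). Since A1 is tangent to US there, KS ⟂ US and tangency of A1 to WT means the radius KW is perpendicular to WT, with radius 5.5, so the center K sits 5.5 in from both sides at K = (-31.0, -18.3). Then |NK| = |K − N| = 36.0.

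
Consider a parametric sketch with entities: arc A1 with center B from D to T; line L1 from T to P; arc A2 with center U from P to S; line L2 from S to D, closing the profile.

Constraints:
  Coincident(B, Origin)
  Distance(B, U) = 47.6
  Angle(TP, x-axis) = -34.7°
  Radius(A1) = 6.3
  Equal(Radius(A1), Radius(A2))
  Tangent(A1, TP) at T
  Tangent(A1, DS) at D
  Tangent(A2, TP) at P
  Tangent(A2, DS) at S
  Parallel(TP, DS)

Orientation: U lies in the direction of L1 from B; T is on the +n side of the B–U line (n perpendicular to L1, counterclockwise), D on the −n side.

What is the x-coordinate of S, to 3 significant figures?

35.5

The slot axis is L1's direction at -34.7°, so u = (cos -34.7°, sin -34.7°) = (0.822, -0.569) and n = (−sin -34.7°, cos -34.7°) = (0.569, 0.822). B is at the origin and U lies 47.6 along u from B, so U = 47.6·u = (39.1, -27.1). Tangency of A1 to both parallel lines with radius 6.3 puts T and D at B ± 6.3·n: T = (3.59, 5.18), D = (-3.59, -5.18). Equal radii place P and S the same way about U: P = U + 6.3·n = (42.7, -21.9), S = U − 6.3·n = (35.5, -32.3). So S.x = 35.5.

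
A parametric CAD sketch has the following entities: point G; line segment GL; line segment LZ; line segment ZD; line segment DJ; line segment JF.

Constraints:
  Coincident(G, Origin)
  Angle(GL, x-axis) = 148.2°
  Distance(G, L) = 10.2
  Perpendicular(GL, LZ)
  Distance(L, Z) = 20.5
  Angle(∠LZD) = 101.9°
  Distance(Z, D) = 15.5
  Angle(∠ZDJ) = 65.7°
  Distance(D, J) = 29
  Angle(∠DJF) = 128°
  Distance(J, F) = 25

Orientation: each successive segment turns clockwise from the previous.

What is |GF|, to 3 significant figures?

28.4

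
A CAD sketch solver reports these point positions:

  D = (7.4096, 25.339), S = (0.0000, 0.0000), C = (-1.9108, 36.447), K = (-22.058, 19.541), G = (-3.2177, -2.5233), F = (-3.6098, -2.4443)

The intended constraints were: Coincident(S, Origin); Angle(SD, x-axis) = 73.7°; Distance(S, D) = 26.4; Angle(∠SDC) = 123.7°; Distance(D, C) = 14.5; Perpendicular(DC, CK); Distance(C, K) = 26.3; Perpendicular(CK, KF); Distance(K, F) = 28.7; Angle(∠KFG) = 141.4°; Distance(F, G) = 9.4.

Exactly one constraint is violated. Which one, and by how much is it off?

Distance(F, G) = 9.4 — off by 9.00.

S = (0.00, 0.00) ✓; SD at 73.70° ✓; |SD| = 26.40 ✓; ∠SDC = 123.7° ✓; |DC| = 14.50 ✓; ∠(DC, CK) = 90.00° ✓; |CK| = 26.30 ✓; ∠(CK, KF) = 90.00° ✓; |KF| = 28.70 ✓; ∠KFG = 141.4° ✓; |FG| = 0.4000 ✗.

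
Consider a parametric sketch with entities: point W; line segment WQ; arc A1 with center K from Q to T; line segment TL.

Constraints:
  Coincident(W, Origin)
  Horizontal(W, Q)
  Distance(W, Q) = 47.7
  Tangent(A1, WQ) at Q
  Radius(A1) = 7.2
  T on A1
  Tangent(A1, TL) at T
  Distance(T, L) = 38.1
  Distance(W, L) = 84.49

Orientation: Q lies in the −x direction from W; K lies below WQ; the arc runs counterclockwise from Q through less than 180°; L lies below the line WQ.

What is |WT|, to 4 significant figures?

53.03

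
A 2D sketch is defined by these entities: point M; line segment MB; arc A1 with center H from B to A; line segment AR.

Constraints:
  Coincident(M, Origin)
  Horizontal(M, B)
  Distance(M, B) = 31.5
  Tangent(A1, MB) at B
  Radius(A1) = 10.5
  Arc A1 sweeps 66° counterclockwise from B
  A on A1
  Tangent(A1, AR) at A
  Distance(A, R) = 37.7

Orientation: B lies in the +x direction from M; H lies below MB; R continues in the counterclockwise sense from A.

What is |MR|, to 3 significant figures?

41.2

M is at the origin; M and B share the same y with |MB| = 31.5 and B on the +x side, so B = (31.5, 0.00). Since A1 is tangent to MB there, HB ⟂ MB, so H = B + (0, -10.5) = (31.5, -10.5). On A1, B sits at bearing 90° from H; a 66° counterclockwise sweep puts A at bearing 156°, so A = H + 10.5·(cos 156°, sin 156°) = (21.9, -6.23). The tangent condition forces HA to be normal to AR, so AR runs along (−sin 156°, cos 156°); with |AR| = 37.7, R = (6.57, -40.7). Then |MR| = |R − M| = 41.2.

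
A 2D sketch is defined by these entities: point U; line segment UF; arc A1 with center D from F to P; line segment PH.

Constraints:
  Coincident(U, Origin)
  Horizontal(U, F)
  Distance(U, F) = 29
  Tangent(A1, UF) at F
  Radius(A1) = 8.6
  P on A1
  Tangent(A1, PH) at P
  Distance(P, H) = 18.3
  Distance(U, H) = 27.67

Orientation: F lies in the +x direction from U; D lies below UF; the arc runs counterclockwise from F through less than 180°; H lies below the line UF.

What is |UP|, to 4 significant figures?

21.66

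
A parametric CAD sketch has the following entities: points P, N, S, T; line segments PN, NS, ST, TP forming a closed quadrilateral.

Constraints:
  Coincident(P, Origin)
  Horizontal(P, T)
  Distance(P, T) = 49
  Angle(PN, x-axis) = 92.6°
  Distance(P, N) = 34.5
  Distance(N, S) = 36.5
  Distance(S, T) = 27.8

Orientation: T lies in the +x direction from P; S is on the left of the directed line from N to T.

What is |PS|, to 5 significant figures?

40.071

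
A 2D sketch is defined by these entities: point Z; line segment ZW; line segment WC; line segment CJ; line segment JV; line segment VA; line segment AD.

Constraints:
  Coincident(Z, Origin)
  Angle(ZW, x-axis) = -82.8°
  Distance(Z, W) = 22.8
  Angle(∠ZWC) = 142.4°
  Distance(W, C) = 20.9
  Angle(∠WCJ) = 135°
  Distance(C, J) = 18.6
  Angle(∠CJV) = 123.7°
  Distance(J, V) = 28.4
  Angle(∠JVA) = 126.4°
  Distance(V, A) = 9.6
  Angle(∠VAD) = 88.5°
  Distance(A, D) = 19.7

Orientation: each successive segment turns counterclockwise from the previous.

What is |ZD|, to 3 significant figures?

32.7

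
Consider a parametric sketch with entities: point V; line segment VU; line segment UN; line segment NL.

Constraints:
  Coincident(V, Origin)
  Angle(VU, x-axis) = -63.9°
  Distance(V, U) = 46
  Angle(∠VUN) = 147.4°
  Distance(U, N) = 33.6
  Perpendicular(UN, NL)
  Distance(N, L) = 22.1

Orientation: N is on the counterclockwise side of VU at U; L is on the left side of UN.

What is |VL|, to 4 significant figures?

72.40

V is at the origin; VU runs at -63.9° with length 46.0, so U = 46.0·(cos -63.9°, sin -63.9°) = (20.24, -41.31). ∠VUN = 147.4°, so UN runs at -63.9° + (180° − 147.4°) = -31.30° from the x-axis; with |UN| = 33.6, N = U + 33.6·(cos -31.30°, sin -31.30°) = (48.95, -58.77). UN ⟂ NL; with |NL| = 22.1 on the left of UN, L = N + 22.1·(0.5195, 0.8545) = (60.43, -39.88). Then |VL| = |L − V| = 72.40.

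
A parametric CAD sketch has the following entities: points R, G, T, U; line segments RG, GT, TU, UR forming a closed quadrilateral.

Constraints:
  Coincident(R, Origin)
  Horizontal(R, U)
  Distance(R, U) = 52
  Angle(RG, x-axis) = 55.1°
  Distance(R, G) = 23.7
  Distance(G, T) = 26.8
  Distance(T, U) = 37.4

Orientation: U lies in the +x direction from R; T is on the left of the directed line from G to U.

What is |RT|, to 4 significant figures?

49.53

Checks: |GT| = 26.80 ✓; |TU| = 37.40 ✓.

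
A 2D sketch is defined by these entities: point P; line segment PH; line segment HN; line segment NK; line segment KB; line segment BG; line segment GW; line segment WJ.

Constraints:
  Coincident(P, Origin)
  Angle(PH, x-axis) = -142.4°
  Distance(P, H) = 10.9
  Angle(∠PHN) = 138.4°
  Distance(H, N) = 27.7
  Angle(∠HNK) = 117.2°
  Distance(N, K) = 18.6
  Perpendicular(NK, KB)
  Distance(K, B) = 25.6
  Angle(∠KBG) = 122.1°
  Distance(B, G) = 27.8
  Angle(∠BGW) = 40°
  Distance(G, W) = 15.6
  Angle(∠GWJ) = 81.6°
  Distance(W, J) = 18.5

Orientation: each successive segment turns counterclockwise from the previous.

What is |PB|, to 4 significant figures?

30.12

P is at the origin; PH runs at -142.4° with length 10.9, so H = (-8.636, -6.651). ∠PHN = 138.4° gives HN at -100.8° from the x-axis; with |HN| = 27.7, N = (-13.83, -33.86). ∠HNK = 117.2° gives NK at -38.00° from the x-axis; with |NK| = 18.6, K = (0.8306, -45.31). NK is perpendicular to KB, so KB runs at 52.00°; with |KB| = 25.6, B = (16.59, -25.14). Then |PB| = |B − P| = 30.12.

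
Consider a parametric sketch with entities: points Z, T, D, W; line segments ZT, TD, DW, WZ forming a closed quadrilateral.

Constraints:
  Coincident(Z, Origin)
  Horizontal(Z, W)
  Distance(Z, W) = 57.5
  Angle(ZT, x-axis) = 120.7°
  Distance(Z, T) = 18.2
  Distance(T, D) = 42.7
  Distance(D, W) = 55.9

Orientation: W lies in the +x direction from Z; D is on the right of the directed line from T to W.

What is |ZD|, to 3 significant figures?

24.8

Z is at the origin; Z and W share the same y with |ZW| = 57.5 and W in +x, so W = (57.5, 0). ZT runs at 120.7° with |ZT| = 18.2, so T = (-9.29, 15.6). D is determined by |TD| = 42.7 and |DW| = 55.9 together: it lies at the intersection of circle(T, 42.7) and circle(W, 55.9). With |TW| = 68.6, the foot of the radical line on TW is 24.8 from T and the perpendicular offset is √(42.7² − 24.8²) = 34.7. Taking the right-of-TW solution: D = (6.94, -23.8).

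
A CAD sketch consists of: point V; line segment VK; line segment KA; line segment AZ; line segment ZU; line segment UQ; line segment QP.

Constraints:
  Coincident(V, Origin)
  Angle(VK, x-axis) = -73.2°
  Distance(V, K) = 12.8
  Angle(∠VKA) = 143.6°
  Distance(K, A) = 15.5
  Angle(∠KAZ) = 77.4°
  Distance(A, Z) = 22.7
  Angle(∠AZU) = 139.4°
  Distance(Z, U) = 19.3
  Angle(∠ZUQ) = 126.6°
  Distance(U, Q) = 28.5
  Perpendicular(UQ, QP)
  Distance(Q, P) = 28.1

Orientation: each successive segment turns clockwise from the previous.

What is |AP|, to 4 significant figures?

39.71

V is at the origin; VK runs at -73.2° with length 12.8, so K = (3.700, -12.25). ∠VKA = 143.6° gives KA at -109.6° from the x-axis; with |KA| = 15.5, A = (-1.500, -26.86). ∠KAZ = 77.4° gives AZ at 147.8° from the x-axis; with |AZ| = 22.7, Z = (-20.71, -14.76). ∠AZU = 139.4° gives ZU at 107.2° from the x-axis; with |ZU| = 19.3, U = (-26.42, 3.678). ∠ZUQ = 126.6° gives UQ at 53.80° from the x-axis; with |UQ| = 28.5, Q = (-9.583, 26.68). The perpendicularity gives QP at right angles to UQ, so QP runs at -36.20°; with |QP| = 28.1, P = (13.09, 10.08). Then |AP| = |P − A| = 39.71.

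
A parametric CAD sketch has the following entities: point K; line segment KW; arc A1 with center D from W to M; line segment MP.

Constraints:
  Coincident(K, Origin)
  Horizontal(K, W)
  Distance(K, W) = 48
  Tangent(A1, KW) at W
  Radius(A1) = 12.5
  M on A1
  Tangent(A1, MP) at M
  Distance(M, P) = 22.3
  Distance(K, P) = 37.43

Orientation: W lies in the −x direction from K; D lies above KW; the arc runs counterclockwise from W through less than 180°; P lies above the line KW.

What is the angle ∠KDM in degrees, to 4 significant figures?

13.21°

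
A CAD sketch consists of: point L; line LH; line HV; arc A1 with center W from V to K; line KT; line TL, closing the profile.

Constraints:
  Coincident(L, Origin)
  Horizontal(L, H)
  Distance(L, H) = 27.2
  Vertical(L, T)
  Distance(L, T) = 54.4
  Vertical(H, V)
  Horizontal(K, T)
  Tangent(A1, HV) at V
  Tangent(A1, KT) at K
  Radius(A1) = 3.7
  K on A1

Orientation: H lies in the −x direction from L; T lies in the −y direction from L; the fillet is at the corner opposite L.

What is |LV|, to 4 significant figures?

57.54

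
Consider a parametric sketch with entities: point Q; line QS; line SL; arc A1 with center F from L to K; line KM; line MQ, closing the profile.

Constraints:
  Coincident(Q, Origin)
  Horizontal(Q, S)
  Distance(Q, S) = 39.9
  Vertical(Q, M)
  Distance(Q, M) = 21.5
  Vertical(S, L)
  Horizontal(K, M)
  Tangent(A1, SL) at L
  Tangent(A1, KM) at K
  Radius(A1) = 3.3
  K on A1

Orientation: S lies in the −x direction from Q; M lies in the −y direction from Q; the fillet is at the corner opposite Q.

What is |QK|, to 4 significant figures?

42.45

The virtual corner opposite Q is at (-39.90, -21.50). A1 meets SL tangentially, so FL is at right angles to SL and tangency of A1 to KM means the radius FK is perpendicular to KM, with radius 3.3, so the center F sits 3.3 in from both sides at F = (-36.60, -18.20). That places the tangent points at L = (-39.90, -18.20) on SL and K = (-36.60, -21.50) on KM. Then |QK| = |K − Q| = 42.45.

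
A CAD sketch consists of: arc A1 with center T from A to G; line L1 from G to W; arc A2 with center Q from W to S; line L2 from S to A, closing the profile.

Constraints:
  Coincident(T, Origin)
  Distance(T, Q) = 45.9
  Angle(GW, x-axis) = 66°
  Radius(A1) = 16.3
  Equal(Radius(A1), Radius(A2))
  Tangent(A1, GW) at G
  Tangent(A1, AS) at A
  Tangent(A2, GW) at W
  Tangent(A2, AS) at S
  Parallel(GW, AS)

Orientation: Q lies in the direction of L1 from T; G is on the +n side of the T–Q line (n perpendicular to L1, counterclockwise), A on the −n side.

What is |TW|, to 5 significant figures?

48.708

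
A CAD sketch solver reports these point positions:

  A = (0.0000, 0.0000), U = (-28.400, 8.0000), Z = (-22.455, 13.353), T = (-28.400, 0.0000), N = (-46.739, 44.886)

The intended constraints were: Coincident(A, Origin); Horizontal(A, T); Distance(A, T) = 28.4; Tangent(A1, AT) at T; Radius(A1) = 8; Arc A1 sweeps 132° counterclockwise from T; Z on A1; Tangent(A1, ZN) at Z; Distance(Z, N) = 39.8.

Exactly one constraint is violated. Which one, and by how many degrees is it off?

Tangent(A1, ZN) at Z — off by 4.40°.

A = (0.00, 0.00) ✓; A.y = 0.00, T.y = 0.00 ✓; |AT| = 28.40 ✓; ∠(UT, TA) = 90.00° ✓; |UT| = 8.000 ✓; bearing(U→Z) − bearing(U→T) = 132.0° ✓; |UZ| = 8.000 ✓; ∠(UZ, ZN) = 94.40° ✗; |ZN| = 39.80 ✓.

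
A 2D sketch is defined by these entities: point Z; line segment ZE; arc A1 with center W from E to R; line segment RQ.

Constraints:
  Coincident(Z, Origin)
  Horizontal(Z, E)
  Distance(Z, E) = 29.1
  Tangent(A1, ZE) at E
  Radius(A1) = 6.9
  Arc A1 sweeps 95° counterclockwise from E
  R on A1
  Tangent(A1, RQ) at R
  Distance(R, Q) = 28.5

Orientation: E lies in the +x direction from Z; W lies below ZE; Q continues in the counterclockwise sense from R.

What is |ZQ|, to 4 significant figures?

43.58

Z is at the origin; ZE is horizontal with |ZE| = 29.1 and E on the +x side, so E = (29.10, 0.000). Tangency of A1 to ZE means the radius WE is perpendicular to ZE, so W = E + (0, -6.9) = (29.10, -6.900). On A1, E sits at bearing 90° from W; a 95° counterclockwise sweep puts R at bearing 185°, so R = W + 6.9·(cos 185°, sin 185°) = (22.23, -7.501). The tangent condition forces WR to be normal to RQ, so RQ runs along (−sin 185°, cos 185°); with |RQ| = 28.5, Q = (24.71, -35.89). Then |ZQ| = |Q − Z| = 43.58.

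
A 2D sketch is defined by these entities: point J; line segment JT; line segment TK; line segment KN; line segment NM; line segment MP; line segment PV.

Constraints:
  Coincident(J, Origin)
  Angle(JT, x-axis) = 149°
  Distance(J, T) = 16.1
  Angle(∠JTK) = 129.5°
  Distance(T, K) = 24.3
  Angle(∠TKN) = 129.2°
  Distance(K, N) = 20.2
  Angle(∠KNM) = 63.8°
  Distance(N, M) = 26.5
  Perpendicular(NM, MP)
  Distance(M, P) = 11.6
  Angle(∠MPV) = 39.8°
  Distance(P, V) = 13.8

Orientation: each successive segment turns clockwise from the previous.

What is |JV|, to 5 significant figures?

30.513

NM is perpendicular to MP, so MP runs at -158.50°; with |MP| = 11.6, P = (-4.8779, 18.358). ∠MPV = 39.8° gives PV at 61.300° from the x-axis; with |PV| = 13.8, V = (1.7492, 30.463). Then |JV| = |V − J| = 30.513.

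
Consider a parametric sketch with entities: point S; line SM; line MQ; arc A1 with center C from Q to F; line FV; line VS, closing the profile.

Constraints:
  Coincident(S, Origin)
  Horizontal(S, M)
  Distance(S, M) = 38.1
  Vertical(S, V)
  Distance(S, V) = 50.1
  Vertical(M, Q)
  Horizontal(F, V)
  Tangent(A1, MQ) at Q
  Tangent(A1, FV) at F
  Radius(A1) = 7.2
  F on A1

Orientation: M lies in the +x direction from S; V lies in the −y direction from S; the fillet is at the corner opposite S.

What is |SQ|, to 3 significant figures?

57.4

The virtual corner opposite S is at (38.1, -50.1). A1 meets MQ tangentially, so CQ is at right angles to MQ and since A1 is tangent to FV there, CF ⟂ FV, with radius 7.2, so the center C sits 7.2 in from both sides at C = (30.9, -42.9). That places the tangent points at Q = (38.1, -42.9) on MQ and F = (30.9, -50.1) on FV. Then |SQ| = |Q − S| = 57.4.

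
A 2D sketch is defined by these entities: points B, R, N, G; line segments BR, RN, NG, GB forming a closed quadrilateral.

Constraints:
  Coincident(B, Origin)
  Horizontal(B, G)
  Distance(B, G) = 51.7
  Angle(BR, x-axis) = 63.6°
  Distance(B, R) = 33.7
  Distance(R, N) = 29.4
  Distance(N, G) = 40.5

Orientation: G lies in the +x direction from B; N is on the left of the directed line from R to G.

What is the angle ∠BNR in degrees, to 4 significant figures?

24.16°

Checks: |RN| = 29.40 ✓; |NG| = 40.50 ✓.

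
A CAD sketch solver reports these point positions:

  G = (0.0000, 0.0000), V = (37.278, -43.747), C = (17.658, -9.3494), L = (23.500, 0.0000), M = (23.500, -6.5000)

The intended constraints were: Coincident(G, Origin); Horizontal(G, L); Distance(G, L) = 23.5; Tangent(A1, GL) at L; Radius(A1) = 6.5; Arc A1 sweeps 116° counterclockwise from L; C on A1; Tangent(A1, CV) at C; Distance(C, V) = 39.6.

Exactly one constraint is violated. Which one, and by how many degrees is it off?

Tangent(A1, CV) at C — off by 3.70°.

G = (0.00, 0.00) ✓; G.y = 0.00, L.y = 0.00 ✓; |GL| = 23.50 ✓; ∠(ML, LG) = 90.00° ✓; |ML| = 6.500 ✓; bearing(M→C) − bearing(M→L) = 116.0° ✓; |MC| = 6.500 ✓; ∠(MC, CV) = 86.30° ✗; |CV| = 39.60 ✓.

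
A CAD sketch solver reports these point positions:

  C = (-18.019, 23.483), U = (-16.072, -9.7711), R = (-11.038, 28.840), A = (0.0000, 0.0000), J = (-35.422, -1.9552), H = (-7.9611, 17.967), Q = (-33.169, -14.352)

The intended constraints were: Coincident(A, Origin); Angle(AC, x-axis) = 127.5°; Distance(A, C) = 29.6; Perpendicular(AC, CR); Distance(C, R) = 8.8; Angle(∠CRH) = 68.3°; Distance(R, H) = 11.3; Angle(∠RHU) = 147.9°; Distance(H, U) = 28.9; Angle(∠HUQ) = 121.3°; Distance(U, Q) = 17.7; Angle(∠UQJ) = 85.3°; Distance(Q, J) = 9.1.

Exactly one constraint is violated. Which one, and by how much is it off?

Distance(Q, J) = 9.1 — off by 3.50.

A = (0.00, 0.00) ✓; AC at 127.5° ✓; |AC| = 29.60 ✓; ∠(AC, CR) = 90.00° ✓; |CR| = 8.800 ✓; ∠CRH = 68.30° ✓; |RH| = 11.30 ✓; ∠RHU = 147.9° ✓; |HU| = 28.90 ✓; ∠HUQ = 121.3° ✓; |UQ| = 17.70 ✓; ∠UQJ = 85.30° ✓; |QJ| = 12.60 ✗.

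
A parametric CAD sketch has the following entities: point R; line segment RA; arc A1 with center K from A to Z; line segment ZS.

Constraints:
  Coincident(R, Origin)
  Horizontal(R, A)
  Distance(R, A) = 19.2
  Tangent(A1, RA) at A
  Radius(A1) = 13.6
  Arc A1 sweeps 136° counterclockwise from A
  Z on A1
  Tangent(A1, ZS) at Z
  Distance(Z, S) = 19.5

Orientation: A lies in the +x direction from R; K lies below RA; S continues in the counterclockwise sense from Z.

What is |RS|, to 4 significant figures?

43.92

On A1, A sits at bearing 90° from K; a 136° counterclockwise sweep puts Z at bearing 226°, so Z = K + 13.6·(cos 226°, sin 226°) = (9.753, -23.38). A1 meets ZS tangentially, so KZ is at right angles to ZS, so ZS runs along (−sin 226°, cos 226°); with |ZS| = 19.5, S = (23.78, -36.93). Then |RS| = |S − R| = 43.92.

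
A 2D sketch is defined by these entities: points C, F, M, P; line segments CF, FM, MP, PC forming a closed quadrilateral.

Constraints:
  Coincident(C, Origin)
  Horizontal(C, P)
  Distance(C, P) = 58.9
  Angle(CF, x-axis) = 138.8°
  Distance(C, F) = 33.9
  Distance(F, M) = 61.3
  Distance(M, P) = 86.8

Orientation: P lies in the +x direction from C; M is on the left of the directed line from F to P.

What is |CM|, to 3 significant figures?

72.7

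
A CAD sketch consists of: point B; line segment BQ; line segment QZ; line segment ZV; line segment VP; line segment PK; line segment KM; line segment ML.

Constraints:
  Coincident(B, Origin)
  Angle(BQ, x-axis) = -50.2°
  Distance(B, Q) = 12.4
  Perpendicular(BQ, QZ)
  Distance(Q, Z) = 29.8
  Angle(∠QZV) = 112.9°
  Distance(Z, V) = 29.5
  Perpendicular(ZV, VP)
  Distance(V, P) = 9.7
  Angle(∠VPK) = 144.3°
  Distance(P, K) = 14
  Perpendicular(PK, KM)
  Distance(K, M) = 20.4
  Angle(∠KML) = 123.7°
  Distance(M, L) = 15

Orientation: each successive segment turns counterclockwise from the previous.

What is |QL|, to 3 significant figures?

37.3

B is at the origin; BQ runs at -50.2° with length 12.4, so Q = (7.94, -9.53). The perpendicularity gives QZ at right angles to BQ, so QZ runs at 39.8°; with |QZ| = 29.8, Z = (30.8, 9.55). ∠QZV = 112.9° gives ZV at 107° from the x-axis; with |ZV| = 29.5, V = (22.3, 37.8). The perpendicularity gives VP at right angles to ZV, so VP runs at -163°; with |VP| = 9.7, P = (13.0, 35.0). ∠VPK = 144.3° gives PK at -127° from the x-axis; with |PK| = 14.0, K = (4.47, 23.8). The perpendicularity gives KM at right angles to PK, so KM runs at -37.4°; with |KM| = 20.4, M = (20.7, 11.4). ∠KML = 123.7° gives ML at 18.9° from the x-axis; with |ML| = 15.0, L = (34.9, 16.3). Then |QL| = |L − Q| = 37.3.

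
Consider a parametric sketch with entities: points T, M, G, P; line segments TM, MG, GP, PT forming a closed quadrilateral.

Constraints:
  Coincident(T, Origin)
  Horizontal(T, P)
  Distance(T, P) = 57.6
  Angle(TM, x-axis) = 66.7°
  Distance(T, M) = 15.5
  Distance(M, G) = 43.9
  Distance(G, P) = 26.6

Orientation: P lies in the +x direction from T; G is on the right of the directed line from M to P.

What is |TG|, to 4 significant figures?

40.74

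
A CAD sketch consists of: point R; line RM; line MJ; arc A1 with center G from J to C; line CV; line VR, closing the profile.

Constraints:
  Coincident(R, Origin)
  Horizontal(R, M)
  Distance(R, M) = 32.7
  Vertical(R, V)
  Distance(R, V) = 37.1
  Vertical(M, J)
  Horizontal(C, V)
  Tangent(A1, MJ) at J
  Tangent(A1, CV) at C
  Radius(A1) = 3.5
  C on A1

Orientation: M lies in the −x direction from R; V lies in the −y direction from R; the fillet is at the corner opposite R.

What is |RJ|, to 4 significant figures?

46.89

The virtual corner opposite R is at (-32.70, -37.10). The tangent condition forces GJ to be normal to MJ and the tangent condition forces GC to be normal to CV, with radius 3.5, so the center G sits 3.5 in from both sides at G = (-29.20, -33.60). That places the tangent points at J = (-32.70, -33.60) on MJ and C = (-29.20, -37.10) on CV. Then |RJ| = |J − R| = 46.89.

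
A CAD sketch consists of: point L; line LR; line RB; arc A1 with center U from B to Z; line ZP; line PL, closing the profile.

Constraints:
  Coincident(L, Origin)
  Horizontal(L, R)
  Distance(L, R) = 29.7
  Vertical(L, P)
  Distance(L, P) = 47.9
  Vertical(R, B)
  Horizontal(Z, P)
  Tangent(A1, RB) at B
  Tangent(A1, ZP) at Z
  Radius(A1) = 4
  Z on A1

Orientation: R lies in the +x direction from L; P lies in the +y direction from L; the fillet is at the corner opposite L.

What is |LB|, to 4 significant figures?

53.00

L is at the origin; LR is horizontal with |LR| = 29.7 and R on the +x side, so R = (29.70, 0.000). L and P share the same x with |LP| = 47.9 and P on the +y side, so P = (0.000, 47.90). The virtual corner opposite L is at (29.70, 47.90). Tangency of A1 to RB means the radius UB is perpendicular to RB and tangency of A1 to ZP means the radius UZ is perpendicular to ZP, with radius 4.0, so the center U sits 4.0 in from both sides at U = (25.70, 43.90). That places the tangent points at B = (29.70, 43.90) on RB and Z = (25.70, 47.90) on ZP. Then |LB| = |B − L| = 53.00.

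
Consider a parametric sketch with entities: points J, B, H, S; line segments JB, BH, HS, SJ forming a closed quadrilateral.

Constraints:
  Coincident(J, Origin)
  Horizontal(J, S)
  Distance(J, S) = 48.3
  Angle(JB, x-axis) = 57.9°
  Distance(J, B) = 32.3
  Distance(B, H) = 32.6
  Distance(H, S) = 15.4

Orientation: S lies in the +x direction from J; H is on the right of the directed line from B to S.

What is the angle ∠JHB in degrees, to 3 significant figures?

59.0°

Checks: J.y = 0.00, S.y = 0.00 ✓; |BH| = 32.60 ✓; |HS| = 15.40 ✓.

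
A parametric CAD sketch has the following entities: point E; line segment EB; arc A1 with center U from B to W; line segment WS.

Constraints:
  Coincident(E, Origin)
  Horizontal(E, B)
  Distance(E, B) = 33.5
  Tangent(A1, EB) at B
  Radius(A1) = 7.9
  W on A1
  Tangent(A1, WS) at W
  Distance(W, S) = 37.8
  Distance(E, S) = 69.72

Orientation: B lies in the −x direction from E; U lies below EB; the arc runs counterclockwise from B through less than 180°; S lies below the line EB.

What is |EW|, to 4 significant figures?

40.52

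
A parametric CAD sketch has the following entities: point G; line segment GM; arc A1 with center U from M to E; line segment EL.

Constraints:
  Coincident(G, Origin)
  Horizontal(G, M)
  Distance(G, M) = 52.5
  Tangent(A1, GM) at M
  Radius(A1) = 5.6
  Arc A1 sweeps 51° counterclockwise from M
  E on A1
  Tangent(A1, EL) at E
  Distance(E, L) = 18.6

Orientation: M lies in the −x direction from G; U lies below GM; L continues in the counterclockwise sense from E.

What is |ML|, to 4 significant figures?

23.05

G is at the origin; GM is horizontal with |GM| = 52.5 and M on the −x side, so M = (-52.50, 0.000). Since A1 is tangent to GM there, UM ⟂ GM, so U = M + (0, -5.6) = (-52.50, -5.600). On A1, M sits at bearing 90° from U; a 51° counterclockwise sweep puts E at bearing 141°, so E = U + 5.6·(cos 141°, sin 141°) = (-56.85, -2.076). The tangent condition forces UE to be normal to EL, so EL runs along (−sin 141°, cos 141°); with |EL| = 18.6, L = (-68.56, -16.53). Then |ML| = |L − M| = 23.05.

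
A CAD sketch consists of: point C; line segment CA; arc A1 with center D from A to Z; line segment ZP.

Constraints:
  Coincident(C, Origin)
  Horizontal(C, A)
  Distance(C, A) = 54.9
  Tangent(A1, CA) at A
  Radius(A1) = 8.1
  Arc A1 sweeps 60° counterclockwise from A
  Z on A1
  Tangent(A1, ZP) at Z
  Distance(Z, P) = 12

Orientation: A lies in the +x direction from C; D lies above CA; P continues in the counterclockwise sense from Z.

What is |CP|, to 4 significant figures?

69.43

C is at the origin; C and A share the same y with |CA| = 54.9 and A on the +x side, so A = (54.90, 0.000). Tangency of A1 to CA means the radius DA is perpendicular to CA, so D = A + (0, 8.1) = (54.90, 8.100). On A1, A sits at bearing -90° from D; a 60° counterclockwise sweep puts Z at bearing -30°, so Z = D + 8.1·(cos -30°, sin -30°) = (61.91, 4.050). Since A1 is tangent to ZP there, DZ ⟂ ZP, so ZP runs along (−sin -30°, cos -30°); with |ZP| = 12.0, P = (67.91, 14.44). Then |CP| = |P − C| = 69.43.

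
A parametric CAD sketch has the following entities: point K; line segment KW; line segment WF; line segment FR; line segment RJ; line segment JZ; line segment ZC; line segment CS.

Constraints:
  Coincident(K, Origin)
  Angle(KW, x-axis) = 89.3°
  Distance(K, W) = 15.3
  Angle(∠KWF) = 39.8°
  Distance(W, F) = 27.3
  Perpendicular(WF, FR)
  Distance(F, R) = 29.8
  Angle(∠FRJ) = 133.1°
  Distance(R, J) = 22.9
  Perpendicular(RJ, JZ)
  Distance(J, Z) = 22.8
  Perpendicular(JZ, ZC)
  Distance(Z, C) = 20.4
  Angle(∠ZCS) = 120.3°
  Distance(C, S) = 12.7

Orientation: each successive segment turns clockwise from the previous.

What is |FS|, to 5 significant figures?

19.215

K is at the origin; KW runs at 89.3° with length 15.3, so W = (0.18692, 15.299). ∠KWF = 39.8° gives WF at -50.900° from the x-axis; with |WF| = 27.3, F = (17.404, -5.8872). WF is perpendicular to FR, so FR runs at -140.90°; with |FR| = 29.8, R = (-5.7218, -24.681). ∠FRJ = 133.1° gives RJ at 172.20° from the x-axis; with |RJ| = 22.9, J = (-28.410, -21.573). RJ ⟂ JZ, so JZ runs at 82.200°; with |JZ| = 22.8, Z = (-25.316, 1.0156). JZ is perpendicular to ZC, so ZC runs at -7.8000°; with |ZC| = 20.4, C = (-5.1044, -1.7530). ∠ZCS = 120.3° gives CS at -67.500° from the x-axis; with |CS| = 12.7, S = (-0.24429, -13.486). Then |FS| = |S − F| = 19.215.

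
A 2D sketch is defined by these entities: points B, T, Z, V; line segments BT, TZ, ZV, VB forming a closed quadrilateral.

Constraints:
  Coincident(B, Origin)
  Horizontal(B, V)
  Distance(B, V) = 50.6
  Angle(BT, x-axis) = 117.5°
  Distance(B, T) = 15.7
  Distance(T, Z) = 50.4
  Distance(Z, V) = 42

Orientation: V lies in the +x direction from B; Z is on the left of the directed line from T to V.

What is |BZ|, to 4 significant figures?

53.55

B is at the origin; B and V share the same y with |BV| = 50.6 and V in +x, so V = (50.6, 0). BT runs at 117.5° with |BT| = 15.7, so T = (-7.249, 13.93). Z is determined by |TZ| = 50.4 and |ZV| = 42.0 together: it lies at the intersection of circle(T, 50.4) and circle(V, 42.0). With |TV| = 59.50, the foot of the radical line on TV is 36.27 from T and the perpendicular offset is √(50.4² − 36.27²) = 34.99. Taking the left-of-TV solution: Z = (36.21, 39.46).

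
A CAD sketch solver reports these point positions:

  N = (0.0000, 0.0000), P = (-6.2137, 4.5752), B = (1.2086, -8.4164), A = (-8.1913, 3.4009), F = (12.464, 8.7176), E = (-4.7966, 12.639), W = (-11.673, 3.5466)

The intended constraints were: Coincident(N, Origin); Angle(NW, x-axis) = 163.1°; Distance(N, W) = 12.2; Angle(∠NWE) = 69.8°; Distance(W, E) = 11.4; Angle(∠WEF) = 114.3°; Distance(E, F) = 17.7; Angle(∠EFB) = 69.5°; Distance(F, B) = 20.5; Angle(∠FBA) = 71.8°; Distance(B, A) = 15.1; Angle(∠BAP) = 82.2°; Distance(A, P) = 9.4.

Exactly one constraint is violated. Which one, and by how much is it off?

Distance(A, P) = 9.4 — off by 7.10.

N = (0.00, 0.00) ✓; NW at 163.1° ✓; |NW| = 12.20 ✓; ∠NWE = 69.80° ✓; |WE| = 11.40 ✓; ∠WEF = 114.3° ✓; |EF| = 17.70 ✓; ∠EFB = 69.50° ✓; |FB| = 20.50 ✓; ∠FBA = 71.80° ✓; |BA| = 15.10 ✓; ∠BAP = 82.20° ✓; |AP| = 2.300 ✗.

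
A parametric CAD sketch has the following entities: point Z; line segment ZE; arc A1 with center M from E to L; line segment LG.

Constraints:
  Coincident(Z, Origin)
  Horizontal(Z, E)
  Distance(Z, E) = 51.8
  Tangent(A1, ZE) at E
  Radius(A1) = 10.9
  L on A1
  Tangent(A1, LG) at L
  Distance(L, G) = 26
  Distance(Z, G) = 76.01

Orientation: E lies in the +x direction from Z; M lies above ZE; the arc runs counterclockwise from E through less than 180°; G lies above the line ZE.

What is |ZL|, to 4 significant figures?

63.04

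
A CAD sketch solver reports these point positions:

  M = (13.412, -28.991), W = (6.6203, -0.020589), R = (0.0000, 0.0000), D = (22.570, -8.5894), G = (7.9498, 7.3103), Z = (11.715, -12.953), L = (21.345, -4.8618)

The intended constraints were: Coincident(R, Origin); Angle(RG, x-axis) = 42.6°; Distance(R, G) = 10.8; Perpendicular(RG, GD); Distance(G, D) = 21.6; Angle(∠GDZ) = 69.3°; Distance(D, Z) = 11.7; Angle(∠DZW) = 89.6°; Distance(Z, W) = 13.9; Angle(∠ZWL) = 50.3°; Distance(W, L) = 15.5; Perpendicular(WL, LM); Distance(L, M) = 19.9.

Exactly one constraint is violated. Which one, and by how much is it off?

Distance(L, M) = 19.9 — off by 5.50.

R = (0.00, 0.00) ✓; RG at 42.60° ✓; |RG| = 10.80 ✓; ∠(RG, GD) = 90.00° ✓; |GD| = 21.60 ✓; ∠GDZ = 69.30° ✓; |DZ| = 11.70 ✓; ∠DZW = 89.60° ✓; |ZW| = 13.90 ✓; ∠ZWL = 50.30° ✓; |WL| = 15.50 ✓; ∠(WL, LM) = 90.00° ✓; |LM| = 25.40 ✗.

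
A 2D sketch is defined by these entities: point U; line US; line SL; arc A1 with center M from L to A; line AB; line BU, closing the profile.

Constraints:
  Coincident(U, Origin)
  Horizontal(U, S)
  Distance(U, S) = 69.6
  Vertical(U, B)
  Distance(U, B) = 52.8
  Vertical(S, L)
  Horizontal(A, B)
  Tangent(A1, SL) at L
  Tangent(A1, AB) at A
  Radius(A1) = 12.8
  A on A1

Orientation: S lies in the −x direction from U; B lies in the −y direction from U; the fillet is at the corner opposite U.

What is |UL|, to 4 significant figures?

80.28

U is at the origin; U and S share the same y with |US| = 69.6 and S on the −x side, so S = (-69.60, 0.000). UB is vertical with |UB| = 52.8 and B on the −y side, so B = (0.000, -52.80). The virtual corner opposite U is at (-69.60, -52.80). Tangency of A1 to SL means the radius ML is perpendicular to SL and tangency of A1 to AB means the radius MA is perpendicular to AB, with radius 12.8, so the center M sits 12.8 in from both sides at M = (-56.80, -40.00). That places the tangent points at L = (-69.60, -40.00) on SL and A = (-56.80, -52.80) on AB. Then |UL| = |L − U| = 80.28.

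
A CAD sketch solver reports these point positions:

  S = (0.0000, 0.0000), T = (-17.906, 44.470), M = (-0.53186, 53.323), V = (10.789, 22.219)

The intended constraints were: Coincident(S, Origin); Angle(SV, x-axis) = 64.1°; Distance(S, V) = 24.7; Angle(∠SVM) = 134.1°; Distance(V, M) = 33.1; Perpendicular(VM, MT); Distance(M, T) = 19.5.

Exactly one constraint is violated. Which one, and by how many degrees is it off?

Perpendicular(VM, MT) — off by 7.00°.

S = (0.00, 0.00) ✓; SV at 64.10° ✓; |SV| = 24.70 ✓; ∠SVM = 134.1° ✓; |VM| = 33.10 ✓; ∠(VM, MT) = 97.00° ✗; |MT| = 19.50 ✓.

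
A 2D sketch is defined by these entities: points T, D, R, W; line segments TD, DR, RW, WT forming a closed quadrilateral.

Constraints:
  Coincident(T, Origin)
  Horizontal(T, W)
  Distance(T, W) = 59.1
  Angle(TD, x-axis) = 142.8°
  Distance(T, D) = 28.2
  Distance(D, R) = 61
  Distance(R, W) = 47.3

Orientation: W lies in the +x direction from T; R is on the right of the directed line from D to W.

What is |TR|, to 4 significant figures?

33.39

Checks: |DR| = 61.00 ✓; |RW| = 47.30 ✓.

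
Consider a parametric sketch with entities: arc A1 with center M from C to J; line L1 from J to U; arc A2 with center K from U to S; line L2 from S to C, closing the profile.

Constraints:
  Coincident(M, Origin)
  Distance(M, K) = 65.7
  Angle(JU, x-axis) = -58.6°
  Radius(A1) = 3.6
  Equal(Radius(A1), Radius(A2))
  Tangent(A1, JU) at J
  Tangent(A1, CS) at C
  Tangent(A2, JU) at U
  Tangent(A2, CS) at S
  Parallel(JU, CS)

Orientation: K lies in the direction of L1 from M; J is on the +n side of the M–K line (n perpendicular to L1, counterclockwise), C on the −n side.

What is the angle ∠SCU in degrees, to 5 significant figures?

6.2540°

Tangency of A1 to both parallel lines with radius 3.6 puts J and C at M ± 3.6·n: J = (3.0728, 1.8756), C = (-3.0728, -1.8756). Equal radii place U and S the same way about K: U = K + 3.6·n = (37.303, -54.203), S = K − 3.6·n = (31.158, -57.954). Then cos ∠SCU = CS·CU / (|CS||CU|), giving 6.2540°.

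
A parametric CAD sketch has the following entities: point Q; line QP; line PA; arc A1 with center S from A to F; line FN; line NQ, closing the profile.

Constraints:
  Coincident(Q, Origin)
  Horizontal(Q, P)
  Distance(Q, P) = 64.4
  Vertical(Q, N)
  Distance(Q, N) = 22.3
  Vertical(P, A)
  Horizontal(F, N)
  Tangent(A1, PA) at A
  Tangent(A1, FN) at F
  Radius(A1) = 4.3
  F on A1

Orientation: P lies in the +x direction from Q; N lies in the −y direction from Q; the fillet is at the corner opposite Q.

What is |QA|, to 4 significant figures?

66.87

The virtual corner opposite Q is at (64.40, -22.30). Since A1 is tangent to PA there, SA ⟂ PA and tangency of A1 to FN means the radius SF is perpendicular to FN, with radius 4.3, so the center S sits 4.3 in from both sides at S = (60.10, -18.00). That places the tangent points at A = (64.40, -18.00) on PA and F = (60.10, -22.30) on FN. Then |QA| = |A − Q| = 66.87.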